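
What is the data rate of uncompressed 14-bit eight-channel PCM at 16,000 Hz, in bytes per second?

224,000 bytes/s

Bit rate = 16,000 × 14 × 8 = 1,792,000 bits/s.
1,792,000 / 8 = 224,000 bytes/s.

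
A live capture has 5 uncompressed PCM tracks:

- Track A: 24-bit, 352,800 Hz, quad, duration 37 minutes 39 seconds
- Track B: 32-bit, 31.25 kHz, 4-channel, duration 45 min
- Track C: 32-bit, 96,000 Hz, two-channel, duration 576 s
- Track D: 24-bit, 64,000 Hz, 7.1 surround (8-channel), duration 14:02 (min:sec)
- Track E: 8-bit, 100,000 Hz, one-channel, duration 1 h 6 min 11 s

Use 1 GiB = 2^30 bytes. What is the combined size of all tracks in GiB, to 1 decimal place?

12.2 GiB

Track A: 37 minutes 39 seconds = 2,259 s; 352,800 × 2,259 × 3 × 4 = 9,563,702,400 bytes.
Track B: 45 min = 2,700 s; 31,250 × 2,700 × 4 × 4 = 1,350,000,000 bytes.
Track C: 96,000 × 576 × 4 × 2 = 442,368,000 bytes.
Track D: 14:02 (min:sec) = 842 s; 64,000 × 842 × 3 × 8 = 1,293,312,000 bytes.
Track E: 1 h 6 min 11 s = 3,971 s; 100,000 × 3,971 × 1 × 1 = 397,100,000 bytes.
Total = 13,046,482,400 bytes = 12.2 GiB.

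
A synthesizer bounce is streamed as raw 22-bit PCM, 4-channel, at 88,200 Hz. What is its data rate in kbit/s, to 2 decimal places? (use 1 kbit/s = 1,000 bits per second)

7761.60 kbit/s

Bit rate = 88,200 × 22 × 4 = 7,761,600 bits/s.
= 7761.60 kbit/s.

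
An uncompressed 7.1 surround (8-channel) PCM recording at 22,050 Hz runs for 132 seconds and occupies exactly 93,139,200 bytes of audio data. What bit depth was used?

32 bits

Bytes per sample = 93,139,200 / (22,050 × 132 × 8) = 93,139,200 / 23,284,800 = 4.
Bit depth = 4 × 8 = 32 bits.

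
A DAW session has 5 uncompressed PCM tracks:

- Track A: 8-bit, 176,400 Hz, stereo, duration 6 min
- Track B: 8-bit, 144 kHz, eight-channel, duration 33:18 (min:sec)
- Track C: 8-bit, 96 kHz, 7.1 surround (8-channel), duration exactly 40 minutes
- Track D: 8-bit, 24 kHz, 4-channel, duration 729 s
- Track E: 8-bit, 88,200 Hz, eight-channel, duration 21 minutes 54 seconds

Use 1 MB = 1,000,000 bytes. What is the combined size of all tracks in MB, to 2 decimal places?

Track A: 6 min = 360 s; 176,400 × 360 × 1 × 2 = 127,008,000 bytes.
Track B: 33:18 (min:sec) = 1,998 s; 144,000 × 1,998 × 1 × 8 = 2,301,696,000 bytes.
Track C: exactly 40 minutes = 2,400 s; 96,000 × 2,400 × 1 × 8 = 1,843,200,000 bytes.
Track D: 24,000 × 729 × 1 × 4 = 69,984,000 bytes.
Track E: 21 minutes 54 seconds = 1,314 s; 88,200 × 1,314 × 1 × 8 = 927,158,400 bytes.
Total = 5,269,046,400 bytes = 5269.05 MB.

5269.05 MB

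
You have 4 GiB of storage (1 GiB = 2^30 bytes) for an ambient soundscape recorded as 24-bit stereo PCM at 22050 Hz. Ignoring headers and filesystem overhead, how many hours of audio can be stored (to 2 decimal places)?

9.02 hours

Uncompressed byte rate = 22,050 × 3 × 2 = 132,300 bytes/s.
Capacity = 4 × 1,073,741,824 = 4,294,967,296 bytes.
4,294,967,296 / 132,300 ≈ 32463.85 s → 9.02 hours.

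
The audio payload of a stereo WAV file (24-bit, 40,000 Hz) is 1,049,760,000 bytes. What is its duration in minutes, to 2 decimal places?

Byte rate = 40,000 × 3 × 2 = 240,000 bytes/s.
Duration = 1,049,760,000 / 240,000 = 4,374 s.
4,374 s / 60 = 72.90 minutes.

72.90 minutes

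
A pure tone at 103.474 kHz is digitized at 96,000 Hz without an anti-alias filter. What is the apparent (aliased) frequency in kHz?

Nyquist = 96,000/2 = 48,000 Hz; 103,474 Hz exceeds it.
Alias = |103,474 − 1×96,000| = |103,474 − 96,000| = 7,474 Hz = 7.474 kHz.

7.474 kHz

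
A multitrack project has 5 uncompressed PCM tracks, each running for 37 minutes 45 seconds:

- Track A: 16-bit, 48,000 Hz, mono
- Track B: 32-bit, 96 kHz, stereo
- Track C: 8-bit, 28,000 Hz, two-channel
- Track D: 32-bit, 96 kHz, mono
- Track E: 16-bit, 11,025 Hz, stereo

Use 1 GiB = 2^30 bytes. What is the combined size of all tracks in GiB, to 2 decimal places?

2.84 GiB

37 minutes 45 seconds = 2,265 s.
Track A: 48,000 × 2,265 × 2 × 1 = 217,440,000 bytes.
Track B: 96,000 × 2,265 × 4 × 2 = 1,739,520,000 bytes.
Track C: 28,000 × 2,265 × 1 × 2 = 126,840,000 bytes.
Track D: 96,000 × 2,265 × 4 × 1 = 869,760,000 bytes.
Track E: 11,025 × 2,265 × 2 × 2 = 99,886,500 bytes.
Total = 3,053,446,500 bytes = 2.84 GiB.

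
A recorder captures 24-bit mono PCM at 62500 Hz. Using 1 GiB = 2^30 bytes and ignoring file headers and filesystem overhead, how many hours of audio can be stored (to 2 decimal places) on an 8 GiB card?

12.73 hours

Uncompressed byte rate = 62,500 × 3 × 1 = 187,500 bytes/s.
Capacity = 8 × 1,073,741,824 = 8,589,934,592 bytes.
8,589,934,592 / 187,500 ≈ 45812.98 s → 12.73 hours.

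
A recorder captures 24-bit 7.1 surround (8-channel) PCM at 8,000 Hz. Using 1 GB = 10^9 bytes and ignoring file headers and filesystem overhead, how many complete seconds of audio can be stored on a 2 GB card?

Uncompressed byte rate = 8,000 × 3 × 8 = 192,000 bytes/s.
Capacity = 2 × 1,000,000,000 = 2,000,000,000 bytes.
2,000,000,000 / 192,000 ≈ 10416.67 s → 10,416 seconds.

10,416 seconds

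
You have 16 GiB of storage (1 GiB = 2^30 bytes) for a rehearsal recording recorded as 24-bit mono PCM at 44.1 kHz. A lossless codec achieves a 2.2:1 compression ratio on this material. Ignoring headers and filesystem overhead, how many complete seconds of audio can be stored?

Uncompressed byte rate = 44,100 × 3 × 1 = 132,300 bytes/s.
After 2.2:1 compression, effective rate ≈ 60136.36 bytes/s.
Capacity = 16 × 1,073,741,824 = 17,179,869,184 bytes.
17,179,869,184 / effective rate ≈ 285681.88 s → 285,681 seconds.

285,681 seconds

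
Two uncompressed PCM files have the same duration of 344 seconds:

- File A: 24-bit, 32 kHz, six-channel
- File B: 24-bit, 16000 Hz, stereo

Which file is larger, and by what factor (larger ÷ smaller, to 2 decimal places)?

File A, by a factor of 6.00

File A: 32,000 × 3 × 6 = 576,000 bytes/s.
File B: 16,000 × 3 × 2 = 96,000 bytes/s.
File A is larger; ratio = 198,144,000 / 33,024,000 = 6.00.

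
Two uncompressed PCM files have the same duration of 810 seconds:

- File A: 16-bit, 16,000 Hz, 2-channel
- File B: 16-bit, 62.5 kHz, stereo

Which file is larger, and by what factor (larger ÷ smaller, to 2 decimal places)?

File A: 16,000 × 2 × 2 = 64,000 bytes/s.
File B: 62,500 × 2 × 2 = 250,000 bytes/s.
File B is larger; ratio = 202,500,000 / 51,840,000 = 3.91.

File B, by a factor of 3.91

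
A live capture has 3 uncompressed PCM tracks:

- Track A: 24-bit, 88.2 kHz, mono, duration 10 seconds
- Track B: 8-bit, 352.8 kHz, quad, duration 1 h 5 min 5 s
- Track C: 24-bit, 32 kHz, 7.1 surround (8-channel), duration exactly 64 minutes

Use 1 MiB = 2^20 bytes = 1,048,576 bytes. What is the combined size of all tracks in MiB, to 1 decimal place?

8070.5 MiB

Track A: 88,200 × 10 × 3 × 1 = 2,646,000 bytes.
Track B: 1 h 5 min 5 s = 3,905 s; 352,800 × 3,905 × 1 × 4 = 5,510,736,000 bytes.
Track C: exactly 64 minutes = 3,840 s; 32,000 × 3,840 × 3 × 8 = 2,949,120,000 bytes.
Total = 8,462,502,000 bytes = 8070.5 MiB.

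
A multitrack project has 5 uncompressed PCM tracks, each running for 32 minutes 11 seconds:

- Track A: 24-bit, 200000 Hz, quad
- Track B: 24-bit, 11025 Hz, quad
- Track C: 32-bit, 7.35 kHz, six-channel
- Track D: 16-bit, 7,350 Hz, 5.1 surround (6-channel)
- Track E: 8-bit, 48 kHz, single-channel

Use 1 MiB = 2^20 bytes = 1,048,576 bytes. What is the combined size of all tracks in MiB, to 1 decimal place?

5239.0 MiB

32 minutes 11 seconds = 1,931 s.
Track A: 200,000 × 1,931 × 3 × 4 = 4,634,400,000 bytes.
Track B: 11,025 × 1,931 × 3 × 4 = 255,471,300 bytes.
Track C: 7,350 × 1,931 × 4 × 6 = 340,628,400 bytes.
Track D: 7,350 × 1,931 × 2 × 6 = 170,314,200 bytes.
Track E: 48,000 × 1,931 × 1 × 1 = 92,688,000 bytes.
Total = 5,493,501,900 bytes = 5239.0 MiB.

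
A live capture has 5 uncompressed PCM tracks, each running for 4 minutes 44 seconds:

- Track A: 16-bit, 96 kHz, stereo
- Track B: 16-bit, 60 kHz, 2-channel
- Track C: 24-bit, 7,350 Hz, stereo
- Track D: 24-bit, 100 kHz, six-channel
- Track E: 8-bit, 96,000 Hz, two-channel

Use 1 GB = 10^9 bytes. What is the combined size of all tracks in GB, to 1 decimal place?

4 minutes 44 seconds = 284 s.
Track A: 96,000 × 284 × 2 × 2 = 109,056,000 bytes.
Track B: 60,000 × 284 × 2 × 2 = 68,160,000 bytes.
Track C: 7,350 × 284 × 3 × 2 = 12,524,400 bytes.
Track D: 100,000 × 284 × 3 × 6 = 511,200,000 bytes.
Track E: 96,000 × 284 × 1 × 2 = 54,528,000 bytes.
Total = 755,468,400 bytes = 0.8 GB.

0.8 GB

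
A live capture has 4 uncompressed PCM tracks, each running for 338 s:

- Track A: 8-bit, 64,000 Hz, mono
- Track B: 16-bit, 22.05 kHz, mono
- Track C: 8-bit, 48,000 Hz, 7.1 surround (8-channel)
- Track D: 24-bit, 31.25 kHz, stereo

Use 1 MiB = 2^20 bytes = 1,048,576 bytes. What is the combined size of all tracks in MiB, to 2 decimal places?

219.06 MiB

Track A: 64,000 × 338 × 1 × 1 = 21,632,000 bytes.
Track B: 22,050 × 338 × 2 × 1 = 14,905,800 bytes.
Track C: 48,000 × 338 × 1 × 8 = 129,792,000 bytes.
Track D: 31,250 × 338 × 3 × 2 = 63,375,000 bytes.
Total = 229,704,800 bytes = 219.06 MiB.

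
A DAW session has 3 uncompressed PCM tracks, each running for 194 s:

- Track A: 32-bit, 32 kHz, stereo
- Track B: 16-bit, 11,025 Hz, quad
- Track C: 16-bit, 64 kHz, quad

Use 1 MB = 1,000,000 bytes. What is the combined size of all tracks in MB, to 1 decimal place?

166.1 MB

Track A: 32,000 × 194 × 4 × 2 = 49,664,000 bytes.
Track B: 11,025 × 194 × 2 × 4 = 17,110,800 bytes.
Track C: 64,000 × 194 × 2 × 4 = 99,328,000 bytes.
Total = 166,102,800 bytes = 166.1 MB.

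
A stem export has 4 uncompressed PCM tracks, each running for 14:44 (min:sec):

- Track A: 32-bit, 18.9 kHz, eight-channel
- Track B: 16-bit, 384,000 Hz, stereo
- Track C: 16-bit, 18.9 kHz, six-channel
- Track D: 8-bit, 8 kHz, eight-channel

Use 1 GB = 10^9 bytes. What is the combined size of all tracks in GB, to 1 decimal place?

14:44 (min:sec) = 884 s.
Track A: 18,900 × 884 × 4 × 8 = 534,643,200 bytes.
Track B: 384,000 × 884 × 2 × 2 = 1,357,824,000 bytes.
Track C: 18,900 × 884 × 2 × 6 = 200,491,200 bytes.
Track D: 8,000 × 884 × 1 × 8 = 56,576,000 bytes.
Total = 2,149,534,400 bytes = 2.1 GB.

2.1 GB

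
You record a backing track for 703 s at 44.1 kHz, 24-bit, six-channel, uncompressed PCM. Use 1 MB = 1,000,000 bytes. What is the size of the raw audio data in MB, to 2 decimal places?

558.04 MB

Bytes = 44,100 samples/s × 703 s × 3 bytes/sample × 6 ch = 558,041,400 bytes.
558,041,400 / 1,000,000 = 558.04 MB.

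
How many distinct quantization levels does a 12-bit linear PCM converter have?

4,096 levels

2^12 = 4,096.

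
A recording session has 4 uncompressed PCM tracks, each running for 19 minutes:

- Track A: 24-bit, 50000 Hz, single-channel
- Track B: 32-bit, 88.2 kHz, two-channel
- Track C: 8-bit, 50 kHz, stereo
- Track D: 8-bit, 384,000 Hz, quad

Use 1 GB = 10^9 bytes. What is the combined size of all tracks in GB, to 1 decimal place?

19 minutes = 1,140 s.
Track A: 50,000 × 1,140 × 3 × 1 = 171,000,000 bytes.
Track B: 88,200 × 1,140 × 4 × 2 = 804,384,000 bytes.
Track C: 50,000 × 1,140 × 1 × 2 = 114,000,000 bytes.
Track D: 384,000 × 1,140 × 1 × 4 = 1,751,040,000 bytes.
Total = 2,840,424,000 bytes = 2.8 GB.

2.8 GB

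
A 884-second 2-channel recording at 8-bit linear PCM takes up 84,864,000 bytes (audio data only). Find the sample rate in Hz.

Bytes = sample_rate × seconds × bytes_per_sample × channels.
sample_rate = 84,864,000 / (884 × 1 × 2) = 84,864,000 / 1,768 = 48,000 Hz.

48,000 Hz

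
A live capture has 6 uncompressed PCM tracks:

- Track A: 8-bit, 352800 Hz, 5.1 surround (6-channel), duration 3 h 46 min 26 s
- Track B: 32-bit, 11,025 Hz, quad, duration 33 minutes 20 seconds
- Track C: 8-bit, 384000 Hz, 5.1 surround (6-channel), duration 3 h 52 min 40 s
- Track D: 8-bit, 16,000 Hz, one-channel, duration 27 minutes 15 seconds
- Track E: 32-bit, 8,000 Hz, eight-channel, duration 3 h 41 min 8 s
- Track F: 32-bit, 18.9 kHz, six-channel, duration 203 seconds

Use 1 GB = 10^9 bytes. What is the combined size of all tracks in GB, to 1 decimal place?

Track A: 3 h 46 min 26 s = 13,586 s; 352,800 × 13,586 × 1 × 6 = 28,758,844,800 bytes.
Track B: 33 minutes 20 seconds = 2,000 s; 11,025 × 2,000 × 4 × 4 = 352,800,000 bytes.
Track C: 3 h 52 min 40 s = 13,960 s; 384,000 × 13,960 × 1 × 6 = 32,163,840,000 bytes.
Track D: 27 minutes 15 seconds = 1,635 s; 16,000 × 1,635 × 1 × 1 = 26,160,000 bytes.
Track E: 3 h 41 min 8 s = 13,268 s; 8,000 × 13,268 × 4 × 8 = 3,396,608,000 bytes.
Track F: 18,900 × 203 × 4 × 6 = 92,080,800 bytes.
Total = 64,790,333,600 bytes = 64.8 GB.

64.8 GB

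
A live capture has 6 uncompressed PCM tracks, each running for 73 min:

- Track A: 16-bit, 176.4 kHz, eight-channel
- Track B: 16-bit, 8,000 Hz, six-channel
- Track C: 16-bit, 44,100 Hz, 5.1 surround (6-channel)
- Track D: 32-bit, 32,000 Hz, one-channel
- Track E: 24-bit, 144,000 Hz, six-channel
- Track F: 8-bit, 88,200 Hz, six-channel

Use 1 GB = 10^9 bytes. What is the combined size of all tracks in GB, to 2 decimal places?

73 min = 4,380 s.
Track A: 176,400 × 4,380 × 2 × 8 = 12,362,112,000 bytes.
Track B: 8,000 × 4,380 × 2 × 6 = 420,480,000 bytes.
Track C: 44,100 × 4,380 × 2 × 6 = 2,317,896,000 bytes.
Track D: 32,000 × 4,380 × 4 × 1 = 560,640,000 bytes.
Track E: 144,000 × 4,380 × 3 × 6 = 11,352,960,000 bytes.
Track F: 88,200 × 4,380 × 1 × 6 = 2,317,896,000 bytes.
Total = 29,331,984,000 bytes = 29.33 GB.

29.33 GB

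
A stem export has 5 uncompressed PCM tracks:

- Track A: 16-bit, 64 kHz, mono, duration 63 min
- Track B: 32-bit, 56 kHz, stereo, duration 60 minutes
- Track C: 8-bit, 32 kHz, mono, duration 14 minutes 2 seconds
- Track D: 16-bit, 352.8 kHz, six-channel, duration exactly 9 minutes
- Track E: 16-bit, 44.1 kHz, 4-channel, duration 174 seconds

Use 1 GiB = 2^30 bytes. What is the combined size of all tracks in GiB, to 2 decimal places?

Track A: 63 min = 3,780 s; 64,000 × 3,780 × 2 × 1 = 483,840,000 bytes.
Track B: 60 minutes = 3,600 s; 56,000 × 3,600 × 4 × 2 = 1,612,800,000 bytes.
Track C: 14 minutes 2 seconds = 842 s; 32,000 × 842 × 1 × 1 = 26,944,000 bytes.
Track D: exactly 9 minutes = 540 s; 352,800 × 540 × 2 × 6 = 2,286,144,000 bytes.
Track E: 44,100 × 174 × 2 × 4 = 61,387,200 bytes.
Total = 4,471,115,200 bytes = 4.16 GiB.

4.16 GiB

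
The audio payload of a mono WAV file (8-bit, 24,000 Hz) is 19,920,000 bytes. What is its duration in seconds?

830 seconds

Byte rate = 24,000 × 1 × 1 = 24,000 bytes/s.
Duration = 19,920,000 / 24,000 = 830 s.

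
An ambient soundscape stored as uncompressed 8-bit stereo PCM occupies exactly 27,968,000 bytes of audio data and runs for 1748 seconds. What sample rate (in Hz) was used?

Bytes = sample_rate × seconds × bytes_per_sample × channels.
sample_rate = 27,968,000 / (1,748 × 1 × 2) = 27,968,000 / 3,496 = 8,000 Hz.

8,000 Hz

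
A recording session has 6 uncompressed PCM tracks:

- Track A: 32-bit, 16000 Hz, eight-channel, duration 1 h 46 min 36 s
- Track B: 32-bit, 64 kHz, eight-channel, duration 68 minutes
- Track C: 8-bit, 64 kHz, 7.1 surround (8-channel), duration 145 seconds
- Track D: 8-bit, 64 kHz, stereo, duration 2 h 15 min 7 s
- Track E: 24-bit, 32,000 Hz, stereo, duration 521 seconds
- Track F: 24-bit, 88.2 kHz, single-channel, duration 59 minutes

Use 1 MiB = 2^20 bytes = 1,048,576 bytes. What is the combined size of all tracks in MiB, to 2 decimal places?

Track A: 1 h 46 min 36 s = 6,396 s; 16,000 × 6,396 × 4 × 8 = 3,274,752,000 bytes.
Track B: 68 minutes = 4,080 s; 64,000 × 4,080 × 4 × 8 = 8,355,840,000 bytes.
Track C: 64,000 × 145 × 1 × 8 = 74,240,000 bytes.
Track D: 2 h 15 min 7 s = 8,107 s; 64,000 × 8,107 × 1 × 2 = 1,037,696,000 bytes.
Track E: 32,000 × 521 × 3 × 2 = 100,032,000 bytes.
Track F: 59 minutes = 3,540 s; 88,200 × 3,540 × 3 × 1 = 936,684,000 bytes.
Total = 13,779,244,000 bytes = 13140.91 MiB.

13140.91 MiB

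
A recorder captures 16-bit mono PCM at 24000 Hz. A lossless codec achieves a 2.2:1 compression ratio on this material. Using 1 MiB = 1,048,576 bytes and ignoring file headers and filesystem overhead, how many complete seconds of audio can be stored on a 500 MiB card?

Uncompressed byte rate = 24,000 × 2 × 1 = 48,000 bytes/s.
After 2.2:1 compression, effective rate ≈ 21818.18 bytes/s.
Capacity = 500 × 1,048,576 = 524,288,000 bytes.
524,288,000 / effective rate ≈ 24029.87 s → 24,029 seconds.

24,029 seconds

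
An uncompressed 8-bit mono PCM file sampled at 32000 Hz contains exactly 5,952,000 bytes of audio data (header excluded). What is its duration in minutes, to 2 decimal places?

3.10 minutes

Byte rate = 32,000 × 1 × 1 = 32,000 bytes/s.
Duration = 5,952,000 / 32,000 = 186 s.
186 s / 60 = 3.10 minutes.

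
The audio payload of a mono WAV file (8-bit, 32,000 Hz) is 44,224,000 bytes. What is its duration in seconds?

1,382 seconds

Byte rate = 32,000 × 1 × 1 = 32,000 bytes/s.
Duration = 44,224,000 / 32,000 = 1,382 s.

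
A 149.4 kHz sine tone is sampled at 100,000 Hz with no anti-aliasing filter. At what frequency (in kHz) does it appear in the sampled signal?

Nyquist = 100,000/2 = 50,000 Hz; 149,400 Hz exceeds it.
Alias = |149,400 − 1×100,000| = |149,400 − 100,000| = 49,400 Hz = 49.4 kHz.

49.4 kHz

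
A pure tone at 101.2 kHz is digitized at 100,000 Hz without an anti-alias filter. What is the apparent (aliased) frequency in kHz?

1.2 kHz

Nyquist = 100,000/2 = 50,000 Hz; 101,200 Hz exceeds it.
Alias = |101,200 − 1×100,000| = |101,200 − 100,000| = 1,200 Hz = 1.2 kHz.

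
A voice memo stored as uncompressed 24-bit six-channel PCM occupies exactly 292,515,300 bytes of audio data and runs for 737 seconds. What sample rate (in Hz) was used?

22,050 Hz

Bytes = sample_rate × seconds × bytes_per_sample × channels.
sample_rate = 292,515,300 / (737 × 3 × 6) = 292,515,300 / 13,266 = 22,050 Hz.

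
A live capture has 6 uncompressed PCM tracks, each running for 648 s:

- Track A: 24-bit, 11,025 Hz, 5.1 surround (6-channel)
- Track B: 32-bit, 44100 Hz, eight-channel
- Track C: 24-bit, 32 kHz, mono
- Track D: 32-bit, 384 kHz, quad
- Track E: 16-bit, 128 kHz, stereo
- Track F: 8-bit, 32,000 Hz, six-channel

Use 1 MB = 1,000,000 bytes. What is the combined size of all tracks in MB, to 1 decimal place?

5542.8 MB

Track A: 11,025 × 648 × 3 × 6 = 128,595,600 bytes.
Track B: 44,100 × 648 × 4 × 8 = 914,457,600 bytes.
Track C: 32,000 × 648 × 3 × 1 = 62,208,000 bytes.
Track D: 384,000 × 648 × 4 × 4 = 3,981,312,000 bytes.
Track E: 128,000 × 648 × 2 × 2 = 331,776,000 bytes.
Track F: 32,000 × 648 × 1 × 6 = 124,416,000 bytes.
Total = 5,542,765,200 bytes = 5542.8 MB.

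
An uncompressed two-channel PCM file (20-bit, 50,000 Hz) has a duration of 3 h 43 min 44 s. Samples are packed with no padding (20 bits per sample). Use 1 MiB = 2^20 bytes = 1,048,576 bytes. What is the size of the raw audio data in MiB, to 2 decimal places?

Duration = 3 h 43 min 44 s = 13,424 s.
Bits = 50,000 × 13,424 × 20 × 2 = 26,848,000,000 bits = 3,356,000,000 bytes.
3,356,000,000 / 1,048,576 = 3200.53 MiB.

3200.53 MiB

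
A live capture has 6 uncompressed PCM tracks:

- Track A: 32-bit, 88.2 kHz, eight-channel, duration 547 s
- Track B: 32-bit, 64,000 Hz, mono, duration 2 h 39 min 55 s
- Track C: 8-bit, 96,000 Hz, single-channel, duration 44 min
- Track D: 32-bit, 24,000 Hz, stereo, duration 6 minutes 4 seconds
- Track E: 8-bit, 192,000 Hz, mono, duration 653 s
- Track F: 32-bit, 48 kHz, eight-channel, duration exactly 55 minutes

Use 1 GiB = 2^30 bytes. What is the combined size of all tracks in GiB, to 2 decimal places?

Track A: 88,200 × 547 × 4 × 8 = 1,543,852,800 bytes.
Track B: 2 h 39 min 55 s = 9,595 s; 64,000 × 9,595 × 4 × 1 = 2,456,320,000 bytes.
Track C: 44 min = 2,640 s; 96,000 × 2,640 × 1 × 1 = 253,440,000 bytes.
Track D: 6 minutes 4 seconds = 364 s; 24,000 × 364 × 4 × 2 = 69,888,000 bytes.
Track E: 192,000 × 653 × 1 × 1 = 125,376,000 bytes.
Track F: exactly 55 minutes = 3,300 s; 48,000 × 3,300 × 4 × 8 = 5,068,800,000 bytes.
Total = 9,517,676,800 bytes = 8.86 GiB.

8.86 GiB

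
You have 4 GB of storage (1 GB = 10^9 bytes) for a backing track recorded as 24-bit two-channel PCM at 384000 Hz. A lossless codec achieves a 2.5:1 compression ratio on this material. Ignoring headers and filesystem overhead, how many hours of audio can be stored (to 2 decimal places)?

Uncompressed byte rate = 384,000 × 3 × 2 = 2,304,000 bytes/s.
After 2.5:1 compression, effective rate ≈ 921600 bytes/s.
Capacity = 4 × 1,000,000,000 = 4,000,000,000 bytes.
4,000,000,000 / effective rate ≈ 4340.28 s → 1.21 hours.

1.21 hours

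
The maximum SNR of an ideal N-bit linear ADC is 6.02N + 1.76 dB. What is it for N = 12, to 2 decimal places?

6.02 × 12 + 1.76 = 74.00 dB.

74.00 dB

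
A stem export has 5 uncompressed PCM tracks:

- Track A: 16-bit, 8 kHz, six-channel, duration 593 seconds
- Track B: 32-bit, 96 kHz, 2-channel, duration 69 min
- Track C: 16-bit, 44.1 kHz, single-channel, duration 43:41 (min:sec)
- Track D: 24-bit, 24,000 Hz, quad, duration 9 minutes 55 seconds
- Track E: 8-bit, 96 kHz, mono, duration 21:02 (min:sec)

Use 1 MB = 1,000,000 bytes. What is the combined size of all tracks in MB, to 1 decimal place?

Track A: 8,000 × 593 × 2 × 6 = 56,928,000 bytes.
Track B: 69 min = 4,140 s; 96,000 × 4,140 × 4 × 2 = 3,179,520,000 bytes.
Track C: 43:41 (min:sec) = 2,621 s; 44,100 × 2,621 × 2 × 1 = 231,172,200 bytes.
Track D: 9 minutes 55 seconds = 595 s; 24,000 × 595 × 3 × 4 = 171,360,000 bytes.
Track E: 21:02 (min:sec) = 1,262 s; 96,000 × 1,262 × 1 × 1 = 121,152,000 bytes.
Total = 3,760,132,200 bytes = 3760.1 MB.

3760.1 MB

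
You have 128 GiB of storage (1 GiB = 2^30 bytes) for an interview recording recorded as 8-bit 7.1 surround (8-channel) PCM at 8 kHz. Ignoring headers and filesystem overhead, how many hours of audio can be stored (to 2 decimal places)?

596.52 hours

Uncompressed byte rate = 8,000 × 1 × 8 = 64,000 bytes/s.
Capacity = 128 × 1,073,741,824 = 137,438,953,472 bytes.
137,438,953,472 / 64,000 ≈ 2147483.65 s → 596.52 hours.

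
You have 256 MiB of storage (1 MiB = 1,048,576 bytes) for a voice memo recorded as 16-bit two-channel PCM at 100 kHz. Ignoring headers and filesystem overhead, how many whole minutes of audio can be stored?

11 minutes

Uncompressed byte rate = 100,000 × 2 × 2 = 400,000 bytes/s.
Capacity = 256 × 1,048,576 = 268,435,456 bytes.
268,435,456 / 400,000 ≈ 671.09 s → 11 minutes.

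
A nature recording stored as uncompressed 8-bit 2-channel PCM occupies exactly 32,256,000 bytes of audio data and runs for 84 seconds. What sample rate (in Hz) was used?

192,000 Hz

Bytes = sample_rate × seconds × bytes_per_sample × channels.
sample_rate = 32,256,000 / (84 × 1 × 2) = 32,256,000 / 168 = 192,000 Hz.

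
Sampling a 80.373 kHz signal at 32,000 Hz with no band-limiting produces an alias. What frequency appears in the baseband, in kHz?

15.627 kHz

Nyquist = 32,000/2 = 16,000 Hz; 80,373 Hz exceeds it.
Alias = |80,373 − 3×32,000| = |80,373 − 96,000| = 15,627 Hz = 15.627 kHz.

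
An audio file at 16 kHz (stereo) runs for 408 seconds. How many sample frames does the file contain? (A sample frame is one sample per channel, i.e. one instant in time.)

6,528,000 sample frames

16,000 samples/s × 408 s = 6,528,000 frames.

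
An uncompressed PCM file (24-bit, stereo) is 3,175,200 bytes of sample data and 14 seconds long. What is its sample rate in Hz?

Bytes = sample_rate × seconds × bytes_per_sample × channels.
sample_rate = 3,175,200 / (14 × 3 × 2) = 3,175,200 / 84 = 37,800 Hz.

37,800 Hz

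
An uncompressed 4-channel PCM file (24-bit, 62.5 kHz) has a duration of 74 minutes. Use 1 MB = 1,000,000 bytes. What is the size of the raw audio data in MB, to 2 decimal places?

Duration = 74 minutes = 4,440 s.
Bytes = 62,500 samples/s × 4,440 s × 3 bytes/sample × 4 ch = 3,330,000,000 bytes.
3,330,000,000 / 1,000,000 = 3330.00 MB.

3330.00 MB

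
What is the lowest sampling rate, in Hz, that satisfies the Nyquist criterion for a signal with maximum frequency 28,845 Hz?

57,690 Hz

Minimum sample rate = 2 × 28,845 Hz = 57,690 Hz.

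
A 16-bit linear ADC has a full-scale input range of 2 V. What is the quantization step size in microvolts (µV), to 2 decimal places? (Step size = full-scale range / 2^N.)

30.52 µV

2 V / 2^16 = 2 / 65,536 V = 30.52 µV.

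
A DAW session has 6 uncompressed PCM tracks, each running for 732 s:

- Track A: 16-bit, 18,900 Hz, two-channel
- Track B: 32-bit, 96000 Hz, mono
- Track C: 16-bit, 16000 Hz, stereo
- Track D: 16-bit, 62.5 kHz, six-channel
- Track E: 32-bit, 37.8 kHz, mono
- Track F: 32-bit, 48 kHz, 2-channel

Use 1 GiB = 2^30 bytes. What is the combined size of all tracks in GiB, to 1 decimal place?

Track A: 18,900 × 732 × 2 × 2 = 55,339,200 bytes.
Track B: 96,000 × 732 × 4 × 1 = 281,088,000 bytes.
Track C: 16,000 × 732 × 2 × 2 = 46,848,000 bytes.
Track D: 62,500 × 732 × 2 × 6 = 549,000,000 bytes.
Track E: 37,800 × 732 × 4 × 1 = 110,678,400 bytes.
Track F: 48,000 × 732 × 4 × 2 = 281,088,000 bytes.
Total = 1,324,041,600 bytes = 1.2 GiB.

1.2 GiB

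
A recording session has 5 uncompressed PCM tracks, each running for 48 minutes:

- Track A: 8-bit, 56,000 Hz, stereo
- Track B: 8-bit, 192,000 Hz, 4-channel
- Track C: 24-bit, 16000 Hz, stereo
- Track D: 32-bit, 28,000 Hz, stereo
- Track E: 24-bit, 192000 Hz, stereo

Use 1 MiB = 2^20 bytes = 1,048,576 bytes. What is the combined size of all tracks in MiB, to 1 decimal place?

48 minutes = 2,880 s.
Track A: 56,000 × 2,880 × 1 × 2 = 322,560,000 bytes.
Track B: 192,000 × 2,880 × 1 × 4 = 2,211,840,000 bytes.
Track C: 16,000 × 2,880 × 3 × 2 = 276,480,000 bytes.
Track D: 28,000 × 2,880 × 4 × 2 = 645,120,000 bytes.
Track E: 192,000 × 2,880 × 3 × 2 = 3,317,760,000 bytes.
Total = 6,773,760,000 bytes = 6460.0 MiB.

6460.0 MiB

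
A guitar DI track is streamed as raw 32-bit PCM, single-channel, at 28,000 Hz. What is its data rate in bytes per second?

Bit rate = 28,000 × 32 × 1 = 896,000 bits/s.
896,000 / 8 = 112,000 bytes/s.

112,000 bytes/s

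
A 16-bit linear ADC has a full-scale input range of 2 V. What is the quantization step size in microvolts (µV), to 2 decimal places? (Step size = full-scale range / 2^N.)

30.52 µV

2 V / 2^16 = 2 / 65,536 V = 30.52 µV.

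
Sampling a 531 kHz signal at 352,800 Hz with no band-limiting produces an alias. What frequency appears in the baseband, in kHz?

Nyquist = 352,800/2 = 176,400 Hz; 531,000 Hz exceeds it.
Alias = |531,000 − 2×352,800| = |531,000 − 705,600| = 174,600 Hz = 174.6 kHz.

174.6 kHz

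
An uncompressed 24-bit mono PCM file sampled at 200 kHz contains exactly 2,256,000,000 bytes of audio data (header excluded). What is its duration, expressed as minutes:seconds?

Byte rate = 200,000 × 3 × 1 = 600,000 bytes/s.
Duration = 2,256,000,000 / 600,000 = 3,760 s.
3,760 s = 62:40.

62:40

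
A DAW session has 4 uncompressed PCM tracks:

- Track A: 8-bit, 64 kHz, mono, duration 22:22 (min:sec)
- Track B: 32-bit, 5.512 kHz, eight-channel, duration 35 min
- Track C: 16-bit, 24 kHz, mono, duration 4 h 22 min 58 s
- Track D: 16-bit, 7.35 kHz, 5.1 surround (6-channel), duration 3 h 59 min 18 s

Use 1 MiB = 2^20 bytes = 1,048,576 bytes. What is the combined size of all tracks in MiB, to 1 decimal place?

Track A: 22:22 (min:sec) = 1,342 s; 64,000 × 1,342 × 1 × 1 = 85,888,000 bytes.
Track B: 35 min = 2,100 s; 5,512 × 2,100 × 4 × 8 = 370,406,400 bytes.
Track C: 4 h 22 min 58 s = 15,778 s; 24,000 × 15,778 × 2 × 1 = 757,344,000 bytes.
Track D: 3 h 59 min 18 s = 14,358 s; 7,350 × 14,358 × 2 × 6 = 1,266,375,600 bytes.
Total = 2,480,014,000 bytes = 2365.1 MiB.

2365.1 MiB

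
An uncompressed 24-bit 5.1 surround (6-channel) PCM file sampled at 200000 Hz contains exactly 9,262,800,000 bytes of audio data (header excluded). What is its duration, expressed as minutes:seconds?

Byte rate = 200,000 × 3 × 6 = 3,600,000 bytes/s.
Duration = 9,262,800,000 / 3,600,000 = 2,573 s.
2,573 s = 42:53.

42:53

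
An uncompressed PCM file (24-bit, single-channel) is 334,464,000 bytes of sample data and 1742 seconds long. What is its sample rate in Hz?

Bytes = sample_rate × seconds × bytes_per_sample × channels.
sample_rate = 334,464,000 / (1,742 × 3 × 1) = 334,464,000 / 5,226 = 64,000 Hz.

64,000 Hz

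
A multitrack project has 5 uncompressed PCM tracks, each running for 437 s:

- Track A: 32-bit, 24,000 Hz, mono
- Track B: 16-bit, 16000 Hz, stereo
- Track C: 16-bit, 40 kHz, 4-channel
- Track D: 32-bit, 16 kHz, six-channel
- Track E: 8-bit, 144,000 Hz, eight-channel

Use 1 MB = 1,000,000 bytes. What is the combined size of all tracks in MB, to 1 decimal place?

Track A: 24,000 × 437 × 4 × 1 = 41,952,000 bytes.
Track B: 16,000 × 437 × 2 × 2 = 27,968,000 bytes.
Track C: 40,000 × 437 × 2 × 4 = 139,840,000 bytes.
Track D: 16,000 × 437 × 4 × 6 = 167,808,000 bytes.
Track E: 144,000 × 437 × 1 × 8 = 503,424,000 bytes.
Total = 880,992,000 bytes = 881.0 MB.

881.0 MB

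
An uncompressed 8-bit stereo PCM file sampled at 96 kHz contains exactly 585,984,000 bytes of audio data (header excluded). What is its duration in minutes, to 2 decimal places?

Byte rate = 96,000 × 1 × 2 = 192,000 bytes/s.
Duration = 585,984,000 / 192,000 = 3,052 s.
3,052 s / 60 = 50.87 minutes.

50.87 minutes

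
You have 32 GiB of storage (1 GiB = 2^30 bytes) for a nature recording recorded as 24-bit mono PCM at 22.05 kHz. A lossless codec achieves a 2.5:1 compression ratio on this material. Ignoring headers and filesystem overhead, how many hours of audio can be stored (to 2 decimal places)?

Uncompressed byte rate = 22,050 × 3 × 1 = 66,150 bytes/s.
After 2.5:1 compression, effective rate ≈ 26460 bytes/s.
Capacity = 32 × 1,073,741,824 = 34,359,738,368 bytes.
34,359,738,368 / effective rate ≈ 1298553.98 s → 360.71 hours.

360.71 hours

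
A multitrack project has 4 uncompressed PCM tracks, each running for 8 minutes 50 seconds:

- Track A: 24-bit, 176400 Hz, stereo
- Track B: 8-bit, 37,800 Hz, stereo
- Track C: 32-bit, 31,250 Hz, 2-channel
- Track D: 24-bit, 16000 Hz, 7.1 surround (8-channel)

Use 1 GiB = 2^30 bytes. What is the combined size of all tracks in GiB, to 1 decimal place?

8 minutes 50 seconds = 530 s.
Track A: 176,400 × 530 × 3 × 2 = 560,952,000 bytes.
Track B: 37,800 × 530 × 1 × 2 = 40,068,000 bytes.
Track C: 31,250 × 530 × 4 × 2 = 132,500,000 bytes.
Track D: 16,000 × 530 × 3 × 8 = 203,520,000 bytes.
Total = 937,040,000 bytes = 0.9 GiB.

0.9 GiB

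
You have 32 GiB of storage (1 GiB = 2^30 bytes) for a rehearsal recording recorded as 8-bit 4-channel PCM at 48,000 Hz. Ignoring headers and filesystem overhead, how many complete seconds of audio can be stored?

178,956 seconds

Uncompressed byte rate = 48,000 × 1 × 4 = 192,000 bytes/s.
Capacity = 32 × 1,073,741,824 = 34,359,738,368 bytes.
34,359,738,368 / 192,000 ≈ 178956.97 s → 178,956 seconds.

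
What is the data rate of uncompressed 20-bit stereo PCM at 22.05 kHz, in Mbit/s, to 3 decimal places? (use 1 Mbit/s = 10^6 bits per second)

Bit rate = 22,050 × 20 × 2 = 882,000 bits/s.
= 0.882 Mbit/s.

0.882 Mbit/s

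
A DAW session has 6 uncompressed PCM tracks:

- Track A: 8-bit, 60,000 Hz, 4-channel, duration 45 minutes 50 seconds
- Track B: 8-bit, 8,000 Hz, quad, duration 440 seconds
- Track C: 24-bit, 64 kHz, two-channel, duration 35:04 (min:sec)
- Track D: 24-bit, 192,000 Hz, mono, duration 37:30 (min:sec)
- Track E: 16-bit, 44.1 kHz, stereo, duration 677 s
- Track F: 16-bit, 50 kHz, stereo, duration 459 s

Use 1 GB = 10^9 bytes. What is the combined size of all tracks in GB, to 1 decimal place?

Track A: 45 minutes 50 seconds = 2,750 s; 60,000 × 2,750 × 1 × 4 = 660,000,000 bytes.
Track B: 8,000 × 440 × 1 × 4 = 14,080,000 bytes.
Track C: 35:04 (min:sec) = 2,104 s; 64,000 × 2,104 × 3 × 2 = 807,936,000 bytes.
Track D: 37:30 (min:sec) = 2,250 s; 192,000 × 2,250 × 3 × 1 = 1,296,000,000 bytes.
Track E: 44,100 × 677 × 2 × 2 = 119,422,800 bytes.
Track F: 50,000 × 459 × 2 × 2 = 91,800,000 bytes.
Total = 2,989,238,800 bytes = 3.0 GB.

3.0 GB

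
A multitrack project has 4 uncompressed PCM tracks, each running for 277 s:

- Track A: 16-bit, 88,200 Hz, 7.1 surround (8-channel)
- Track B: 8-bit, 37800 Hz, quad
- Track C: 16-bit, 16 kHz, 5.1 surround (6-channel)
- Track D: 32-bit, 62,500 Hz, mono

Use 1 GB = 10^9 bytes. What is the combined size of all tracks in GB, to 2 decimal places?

0.56 GB

Track A: 88,200 × 277 × 2 × 8 = 390,902,400 bytes.
Track B: 37,800 × 277 × 1 × 4 = 41,882,400 bytes.
Track C: 16,000 × 277 × 2 × 6 = 53,184,000 bytes.
Track D: 62,500 × 277 × 4 × 1 = 69,250,000 bytes.
Total = 555,218,800 bytes = 0.56 GB.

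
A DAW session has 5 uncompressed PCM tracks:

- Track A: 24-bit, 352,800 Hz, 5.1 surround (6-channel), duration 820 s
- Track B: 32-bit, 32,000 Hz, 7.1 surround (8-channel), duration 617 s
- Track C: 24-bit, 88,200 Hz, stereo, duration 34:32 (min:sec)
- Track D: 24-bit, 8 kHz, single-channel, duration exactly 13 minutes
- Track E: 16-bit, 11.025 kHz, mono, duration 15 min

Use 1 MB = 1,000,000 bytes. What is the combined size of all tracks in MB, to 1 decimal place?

6974.2 MB

Track A: 352,800 × 820 × 3 × 6 = 5,207,328,000 bytes.
Track B: 32,000 × 617 × 4 × 8 = 631,808,000 bytes.
Track C: 34:32 (min:sec) = 2,072 s; 88,200 × 2,072 × 3 × 2 = 1,096,502,400 bytes.
Track D: exactly 13 minutes = 780 s; 8,000 × 780 × 3 × 1 = 18,720,000 bytes.
Track E: 15 min = 900 s; 11,025 × 900 × 2 × 1 = 19,845,000 bytes.
Total = 6,974,203,400 bytes = 6974.2 MB.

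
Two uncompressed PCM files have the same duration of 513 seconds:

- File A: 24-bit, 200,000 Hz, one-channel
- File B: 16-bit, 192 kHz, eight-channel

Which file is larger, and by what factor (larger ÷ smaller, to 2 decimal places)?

File B, by a factor of 5.12

File A: 200,000 × 3 × 1 = 600,000 bytes/s.
File B: 192,000 × 2 × 8 = 3,072,000 bytes/s.
File B is larger; ratio = 1,575,936,000 / 307,800,000 = 5.12.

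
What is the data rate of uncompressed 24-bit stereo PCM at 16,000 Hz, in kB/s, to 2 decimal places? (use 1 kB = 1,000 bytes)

Bit rate = 16,000 × 24 × 2 = 768,000 bits/s.
768,000 / 8 = 96,000 B/s = 96.00 kB/s.

96.00 kB/s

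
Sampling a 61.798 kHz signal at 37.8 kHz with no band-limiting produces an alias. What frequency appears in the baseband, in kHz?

Nyquist = 37,800/2 = 18,900 Hz; 61,798 Hz exceeds it.
Alias = |61,798 − 2×37,800| = |61,798 − 75,600| = 13,802 Hz = 13.802 kHz.

13.802 kHz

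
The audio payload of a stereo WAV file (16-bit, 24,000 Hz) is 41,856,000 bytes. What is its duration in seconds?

436 seconds

Byte rate = 24,000 × 2 × 2 = 96,000 bytes/s.
Duration = 41,856,000 / 96,000 = 436 s.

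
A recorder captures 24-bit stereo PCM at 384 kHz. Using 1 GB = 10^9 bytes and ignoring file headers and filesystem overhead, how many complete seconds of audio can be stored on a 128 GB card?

55,555 seconds

Uncompressed byte rate = 384,000 × 3 × 2 = 2,304,000 bytes/s.
Capacity = 128 × 1,000,000,000 = 128,000,000,000 bytes.
128,000,000,000 / 2,304,000 ≈ 55555.56 s → 55,555 seconds.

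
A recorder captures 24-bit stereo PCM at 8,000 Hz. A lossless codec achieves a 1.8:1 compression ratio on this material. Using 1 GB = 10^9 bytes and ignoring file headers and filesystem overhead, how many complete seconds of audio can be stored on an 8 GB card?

300,000 seconds

Uncompressed byte rate = 8,000 × 3 × 2 = 48,000 bytes/s.
After 1.8:1 compression, effective rate ≈ 26666.67 bytes/s.
Capacity = 8 × 1,000,000,000 = 8,000,000,000 bytes.
8,000,000,000 / effective rate ≈ 300000 s → 300,000 seconds.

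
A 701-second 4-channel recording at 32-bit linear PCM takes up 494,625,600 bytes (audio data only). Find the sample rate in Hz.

Bytes = sample_rate × seconds × bytes_per_sample × channels.
sample_rate = 494,625,600 / (701 × 4 × 4) = 494,625,600 / 11,216 = 44,100 Hz.

44,100 Hz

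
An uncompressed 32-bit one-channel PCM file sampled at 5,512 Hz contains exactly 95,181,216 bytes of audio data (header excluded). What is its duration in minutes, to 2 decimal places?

71.95 minutes

Byte rate = 5,512 × 4 × 1 = 22,048 bytes/s.
Duration = 95,181,216 / 22,048 = 4,317 s.
4,317 s / 60 = 71.95 minutes.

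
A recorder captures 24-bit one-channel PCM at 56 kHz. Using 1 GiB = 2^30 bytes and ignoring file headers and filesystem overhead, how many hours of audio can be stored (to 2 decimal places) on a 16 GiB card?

28.41 hours

Uncompressed byte rate = 56,000 × 3 × 1 = 168,000 bytes/s.
Capacity = 16 × 1,073,741,824 = 17,179,869,184 bytes.
17,179,869,184 / 168,000 ≈ 102261.13 s → 28.41 hours.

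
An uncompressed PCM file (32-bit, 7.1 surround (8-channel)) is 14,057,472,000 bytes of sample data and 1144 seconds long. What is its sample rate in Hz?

Bytes = sample_rate × seconds × bytes_per_sample × channels.
sample_rate = 14,057,472,000 / (1,144 × 4 × 8) = 14,057,472,000 / 36,608 = 384,000 Hz.

384,000 Hz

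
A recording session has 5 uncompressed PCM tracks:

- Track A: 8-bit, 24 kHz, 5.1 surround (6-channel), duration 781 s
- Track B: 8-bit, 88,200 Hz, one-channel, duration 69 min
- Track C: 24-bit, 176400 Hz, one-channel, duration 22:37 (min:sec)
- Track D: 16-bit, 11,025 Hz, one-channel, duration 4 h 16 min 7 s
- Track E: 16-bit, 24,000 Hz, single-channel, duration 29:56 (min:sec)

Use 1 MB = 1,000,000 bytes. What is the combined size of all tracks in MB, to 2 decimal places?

Track A: 24,000 × 781 × 1 × 6 = 112,464,000 bytes.
Track B: 69 min = 4,140 s; 88,200 × 4,140 × 1 × 1 = 365,148,000 bytes.
Track C: 22:37 (min:sec) = 1,357 s; 176,400 × 1,357 × 3 × 1 = 718,124,400 bytes.
Track D: 4 h 16 min 7 s = 15,367 s; 11,025 × 15,367 × 2 × 1 = 338,842,350 bytes.
Track E: 29:56 (min:sec) = 1,796 s; 24,000 × 1,796 × 2 × 1 = 86,208,000 bytes.
Total = 1,620,786,750 bytes = 1620.79 MB.

1620.79 MB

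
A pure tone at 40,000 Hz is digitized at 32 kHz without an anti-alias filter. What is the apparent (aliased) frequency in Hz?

8,000 Hz

Nyquist = 32,000/2 = 16,000 Hz; 40,000 Hz exceeds it.
Alias = |40,000 − 1×32,000| = |40,000 − 32,000| = 8,000 Hz.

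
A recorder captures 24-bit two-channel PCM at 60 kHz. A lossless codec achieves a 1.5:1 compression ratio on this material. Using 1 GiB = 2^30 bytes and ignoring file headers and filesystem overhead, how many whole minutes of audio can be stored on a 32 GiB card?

Uncompressed byte rate = 60,000 × 3 × 2 = 360,000 bytes/s.
After 1.5:1 compression, effective rate ≈ 240000 bytes/s.
Capacity = 32 × 1,073,741,824 = 34,359,738,368 bytes.
34,359,738,368 / effective rate ≈ 143165.58 s → 2,386 minutes.

2,386 minutes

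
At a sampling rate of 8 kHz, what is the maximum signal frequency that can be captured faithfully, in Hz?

4,000 Hz

Nyquist frequency = sample rate / 2 = 8,000 / 2 = 4,000 Hz.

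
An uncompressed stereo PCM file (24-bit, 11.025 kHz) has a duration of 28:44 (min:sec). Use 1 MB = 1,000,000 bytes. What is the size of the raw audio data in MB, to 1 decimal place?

Duration = 28:44 (min:sec) = 1,724 s.
Bytes = 11,025 samples/s × 1,724 s × 3 bytes/sample × 2 ch = 114,042,600 bytes.
114,042,600 / 1,000,000 = 114.0 MB.

114.0 MB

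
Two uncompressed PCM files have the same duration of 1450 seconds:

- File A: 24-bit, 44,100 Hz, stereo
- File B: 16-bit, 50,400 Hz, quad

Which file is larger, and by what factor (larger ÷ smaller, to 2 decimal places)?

File A: 44,100 × 3 × 2 = 264,600 bytes/s.
File B: 50,400 × 2 × 4 = 403,200 bytes/s.
File B is larger; ratio = 584,640,000 / 383,670,000 = 1.52.

File B, by a factor of 1.52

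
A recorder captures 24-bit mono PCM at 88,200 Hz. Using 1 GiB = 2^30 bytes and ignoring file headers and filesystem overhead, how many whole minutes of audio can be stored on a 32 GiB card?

2,164 minutes

Uncompressed byte rate = 88,200 × 3 × 1 = 264,600 bytes/s.
Capacity = 32 × 1,073,741,824 = 34,359,738,368 bytes.
34,359,738,368 / 264,600 ≈ 129855.4 s → 2,164 minutes.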